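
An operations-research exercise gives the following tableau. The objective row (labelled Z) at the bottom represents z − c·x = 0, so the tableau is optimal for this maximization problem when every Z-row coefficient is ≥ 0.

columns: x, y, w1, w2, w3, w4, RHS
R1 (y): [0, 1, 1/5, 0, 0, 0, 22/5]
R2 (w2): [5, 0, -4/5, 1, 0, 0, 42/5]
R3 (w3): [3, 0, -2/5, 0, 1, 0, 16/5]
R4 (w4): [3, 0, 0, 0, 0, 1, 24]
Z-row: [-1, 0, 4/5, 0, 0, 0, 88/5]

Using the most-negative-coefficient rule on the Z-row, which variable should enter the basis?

Negative Z-row entries: x: -1.
The most negative is -1 in column x, so x enters.

x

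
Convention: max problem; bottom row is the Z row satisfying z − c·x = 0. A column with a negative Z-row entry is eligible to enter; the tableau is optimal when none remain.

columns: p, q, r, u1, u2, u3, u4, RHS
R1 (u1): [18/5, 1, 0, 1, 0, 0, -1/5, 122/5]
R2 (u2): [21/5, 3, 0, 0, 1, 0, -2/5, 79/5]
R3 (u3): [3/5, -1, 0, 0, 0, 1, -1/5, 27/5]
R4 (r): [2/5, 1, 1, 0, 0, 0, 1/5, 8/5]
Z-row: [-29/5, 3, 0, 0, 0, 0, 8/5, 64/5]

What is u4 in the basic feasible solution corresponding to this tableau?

u4 is not in the basis, so in the current basic feasible solution u4 = 0.

0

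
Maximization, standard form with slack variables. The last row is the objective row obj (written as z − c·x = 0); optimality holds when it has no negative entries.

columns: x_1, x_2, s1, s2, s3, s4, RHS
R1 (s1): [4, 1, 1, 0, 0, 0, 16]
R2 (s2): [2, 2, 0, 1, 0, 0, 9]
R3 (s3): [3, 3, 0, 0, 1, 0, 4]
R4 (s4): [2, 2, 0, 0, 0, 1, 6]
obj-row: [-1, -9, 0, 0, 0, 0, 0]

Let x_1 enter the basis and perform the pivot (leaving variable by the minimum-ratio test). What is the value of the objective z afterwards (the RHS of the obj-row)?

4/3

Ratio test on column x_1 — row 1: 16/4 = 4; row 2: 9/2 = 9/2; row 3: 4/3 = 4/3; row 4: 6/2 = 3. Minimum is 4/3 at row 3 (s3 leaves); pivot element 3.
Pivot on row 3; the obj-row RHS becomes 0 − (-1)·(4/3) = 4/3.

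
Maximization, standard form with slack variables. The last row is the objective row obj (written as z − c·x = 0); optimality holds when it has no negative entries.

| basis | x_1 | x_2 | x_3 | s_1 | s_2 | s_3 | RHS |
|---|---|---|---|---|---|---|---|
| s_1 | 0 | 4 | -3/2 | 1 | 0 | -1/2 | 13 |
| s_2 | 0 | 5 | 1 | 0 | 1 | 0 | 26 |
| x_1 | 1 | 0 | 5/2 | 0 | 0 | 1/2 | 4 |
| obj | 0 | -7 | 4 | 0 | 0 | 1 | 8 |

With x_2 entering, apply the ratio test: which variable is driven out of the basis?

s_1

Column x_2 entries and ratios — s_1: 13/4 = 13/4; s_2: 26/5 = 26/5; x_1: 0 ≤ 0, skip.
Smallest ratio is 13/4 in the row of s_1, so s_1 leaves.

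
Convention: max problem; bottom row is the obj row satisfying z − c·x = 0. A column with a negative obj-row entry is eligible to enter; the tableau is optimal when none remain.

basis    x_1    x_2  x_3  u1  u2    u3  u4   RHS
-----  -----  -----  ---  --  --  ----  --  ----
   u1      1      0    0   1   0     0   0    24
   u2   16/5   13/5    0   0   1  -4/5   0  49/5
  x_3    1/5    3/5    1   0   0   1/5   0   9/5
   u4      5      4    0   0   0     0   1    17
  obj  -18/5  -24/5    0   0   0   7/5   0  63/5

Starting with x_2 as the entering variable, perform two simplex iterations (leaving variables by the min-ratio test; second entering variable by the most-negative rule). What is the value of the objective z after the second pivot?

Ratio test on column x_2 — row 1: entry 0 ≤ 0; row 2: (49/5)/(13/5) = 49/13; row 3: (9/5)/(3/5) = 3; row 4: 17/4 = 17/4. Minimum is 3 at row 3 (x_3 leaves); pivot element 3/5.
Pivot on row 3; the obj-row RHS becomes 63/5 − (-24/5)·3 = 27.
Next entering variable (most negative obj-row entry -2): x_1.
Ratio test on column x_1 — row 1: 24/1 = 24; row 2: 2/(7/3) = 6/7; row 3: 3/(1/3) = 9; row 4: 5/(11/3) = 15/11. Minimum is 6/7 at row 2 (u2 leaves); pivot element 7/3.
After the second pivot the obj-row RHS is 27 − (-2)·(6/7) = 201/7.

201/7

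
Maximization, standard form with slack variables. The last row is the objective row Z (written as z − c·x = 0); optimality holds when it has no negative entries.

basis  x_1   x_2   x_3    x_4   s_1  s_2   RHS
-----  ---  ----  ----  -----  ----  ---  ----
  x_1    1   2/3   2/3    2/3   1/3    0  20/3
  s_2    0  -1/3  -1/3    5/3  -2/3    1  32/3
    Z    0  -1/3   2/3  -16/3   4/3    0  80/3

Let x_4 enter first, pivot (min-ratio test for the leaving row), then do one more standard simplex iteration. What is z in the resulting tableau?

Ratio test on column x_4 — row 1: (20/3)/(2/3) = 10; row 2: (32/3)/(5/3) = 32/5. Minimum is 32/5 at row 2 (s_2 leaves); pivot element 5/3.
Pivot on row 2; the Z-row RHS becomes 80/3 − (-16/3)·(32/5) = 304/5.
Next entering variable (most negative Z-row entry -7/5): x_2.
Ratio test on column x_2 — row 1: (12/5)/(4/5) = 3; row 2: entry -1/5 ≤ 0. Minimum is 3 at row 1 (x_1 leaves); pivot element 4/5.
After the second pivot the Z-row RHS is 304/5 − (-7/5)·3 = 65.

65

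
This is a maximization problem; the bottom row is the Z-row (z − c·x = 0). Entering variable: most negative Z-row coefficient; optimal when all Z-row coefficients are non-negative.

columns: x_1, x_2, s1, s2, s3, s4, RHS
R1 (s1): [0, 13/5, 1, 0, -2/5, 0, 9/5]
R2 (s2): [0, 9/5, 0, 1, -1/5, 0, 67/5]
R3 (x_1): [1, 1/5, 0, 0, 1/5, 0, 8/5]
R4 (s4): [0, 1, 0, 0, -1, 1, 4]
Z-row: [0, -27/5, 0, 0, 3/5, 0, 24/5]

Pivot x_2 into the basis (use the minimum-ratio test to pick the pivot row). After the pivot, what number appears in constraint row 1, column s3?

Ratio test on column x_2 — row 1: (9/5)/(13/5) = 9/13; row 2: (67/5)/(9/5) = 67/9; row 3: (8/5)/(1/5) = 8; row 4: 4/1 = 4. Minimum is 9/13 at row 1 (s1 leaves); pivot element 13/5.
Divide row 1 by 13/5; eliminate column x_2 from the other rows.
In the new row 1, the s3 entry is the old entry divided by the pivot: (-2/5)/(13/5) = -2/13.

-2/13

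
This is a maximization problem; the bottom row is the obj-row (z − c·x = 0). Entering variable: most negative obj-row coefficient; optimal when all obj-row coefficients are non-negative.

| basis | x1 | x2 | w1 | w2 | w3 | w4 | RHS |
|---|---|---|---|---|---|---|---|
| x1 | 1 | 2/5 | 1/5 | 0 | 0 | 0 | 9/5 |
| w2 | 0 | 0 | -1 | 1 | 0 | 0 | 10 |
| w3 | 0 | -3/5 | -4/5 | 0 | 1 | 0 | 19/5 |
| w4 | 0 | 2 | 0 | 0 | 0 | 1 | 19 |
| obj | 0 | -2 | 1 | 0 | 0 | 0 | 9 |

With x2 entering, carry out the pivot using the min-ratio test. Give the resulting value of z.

Ratio test on column x2 — row 1: (9/5)/(2/5) = 9/2; row 2: entry 0 ≤ 0; row 3: entry -3/5 ≤ 0; row 4: 19/2 = 19/2. Minimum is 9/2 at row 1 (x1 leaves); pivot element 2/5.
Pivot on row 1; the obj-row RHS becomes 9 − (-2)·(9/2) = 18.

18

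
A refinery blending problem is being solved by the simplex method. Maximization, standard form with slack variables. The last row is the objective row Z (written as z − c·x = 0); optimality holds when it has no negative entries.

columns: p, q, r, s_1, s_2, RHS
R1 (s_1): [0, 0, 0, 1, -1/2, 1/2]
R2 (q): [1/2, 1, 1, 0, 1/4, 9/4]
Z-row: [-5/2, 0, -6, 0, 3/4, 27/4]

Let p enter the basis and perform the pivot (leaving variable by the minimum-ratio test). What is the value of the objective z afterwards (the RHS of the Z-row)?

18

Ratio test on column p — row 1: entry 0 ≤ 0; row 2: (9/4)/(1/2) = 9/2. Minimum is 9/2 at row 2 (q leaves); pivot element 1/2.
Pivot on row 2; the Z-row RHS becomes 27/4 − (-5/2)·(9/2) = 18.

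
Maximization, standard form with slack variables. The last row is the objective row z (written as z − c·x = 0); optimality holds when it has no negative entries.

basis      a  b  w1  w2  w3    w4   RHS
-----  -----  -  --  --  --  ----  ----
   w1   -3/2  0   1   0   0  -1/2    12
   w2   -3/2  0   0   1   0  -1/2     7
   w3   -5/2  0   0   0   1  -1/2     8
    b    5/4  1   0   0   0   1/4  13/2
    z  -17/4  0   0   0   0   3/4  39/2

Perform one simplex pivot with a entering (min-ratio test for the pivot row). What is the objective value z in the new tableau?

Ratio test on column a — row 1: entry -3/2 ≤ 0; row 2: entry -3/2 ≤ 0; row 3: entry -5/2 ≤ 0; row 4: (13/2)/(5/4) = 26/5. Minimum is 26/5 at row 4 (b leaves); pivot element 5/4.
Pivot on row 4; the z-row RHS becomes 39/2 − (-17/4)·(26/5) = 208/5.

208/5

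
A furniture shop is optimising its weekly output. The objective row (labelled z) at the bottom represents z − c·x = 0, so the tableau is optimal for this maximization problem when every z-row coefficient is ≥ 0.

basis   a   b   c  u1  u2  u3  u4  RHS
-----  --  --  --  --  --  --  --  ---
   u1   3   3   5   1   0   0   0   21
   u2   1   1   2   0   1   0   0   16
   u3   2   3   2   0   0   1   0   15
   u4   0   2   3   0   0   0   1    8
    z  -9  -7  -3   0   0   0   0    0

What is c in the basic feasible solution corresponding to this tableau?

c is not in the basis, so in the current basic feasible solution c = 0.

0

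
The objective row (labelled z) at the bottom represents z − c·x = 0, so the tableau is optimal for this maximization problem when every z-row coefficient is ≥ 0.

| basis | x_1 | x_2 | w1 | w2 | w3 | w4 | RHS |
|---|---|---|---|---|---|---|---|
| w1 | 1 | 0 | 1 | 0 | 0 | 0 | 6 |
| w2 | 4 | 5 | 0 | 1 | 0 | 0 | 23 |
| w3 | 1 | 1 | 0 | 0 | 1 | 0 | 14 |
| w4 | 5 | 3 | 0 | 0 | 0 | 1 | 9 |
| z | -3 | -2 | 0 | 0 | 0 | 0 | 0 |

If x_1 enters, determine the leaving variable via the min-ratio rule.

w4

Column x_1 entries and ratios — w1: 6/1 = 6; w2: 23/4 = 23/4; w3: 14/1 = 14; w4: 9/5 = 9/5.
Smallest ratio is 9/5 in the row of w4, so w4 leaves.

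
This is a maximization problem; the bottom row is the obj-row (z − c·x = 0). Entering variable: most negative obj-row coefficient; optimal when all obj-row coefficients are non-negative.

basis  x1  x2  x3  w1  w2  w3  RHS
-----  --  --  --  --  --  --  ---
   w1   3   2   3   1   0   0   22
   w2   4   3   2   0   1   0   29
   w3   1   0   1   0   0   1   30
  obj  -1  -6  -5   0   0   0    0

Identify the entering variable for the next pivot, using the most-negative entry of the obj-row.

x2

Negative obj-row entries: x1: -1, x2: -6, x3: -5.
The most negative is -6 in column x2, so x2 enters.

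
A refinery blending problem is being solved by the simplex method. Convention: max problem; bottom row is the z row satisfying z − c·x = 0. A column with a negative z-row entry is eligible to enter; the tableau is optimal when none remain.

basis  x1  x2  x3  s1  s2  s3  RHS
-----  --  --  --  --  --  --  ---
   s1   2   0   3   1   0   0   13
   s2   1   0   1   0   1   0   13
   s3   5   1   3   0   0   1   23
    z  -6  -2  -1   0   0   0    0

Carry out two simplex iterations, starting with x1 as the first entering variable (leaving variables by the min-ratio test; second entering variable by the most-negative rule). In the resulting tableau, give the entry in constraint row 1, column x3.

Ratio test on column x1 — row 1: 13/2 = 13/2; row 2: 13/1 = 13; row 3: 23/5 = 23/5. Minimum is 23/5 at row 3 (s3 leaves); pivot element 5.
Divide row 3 by 5; eliminate column x1 from the other rows.
Second iteration: most negative z-row entry is -4/5 in column x2, so x2 enters.
Ratio test on column x2 — row 1: entry -2/5 ≤ 0; row 2: entry -1/5 ≤ 0; row 3: (23/5)/(1/5) = 23. Minimum is 23 at row 3 (x1 leaves); pivot element 1/5.
Divide row 3 by 1/5; eliminate column x2 from the other rows.
After both pivots, the entry at constraint row 1, column x3 is 3.

3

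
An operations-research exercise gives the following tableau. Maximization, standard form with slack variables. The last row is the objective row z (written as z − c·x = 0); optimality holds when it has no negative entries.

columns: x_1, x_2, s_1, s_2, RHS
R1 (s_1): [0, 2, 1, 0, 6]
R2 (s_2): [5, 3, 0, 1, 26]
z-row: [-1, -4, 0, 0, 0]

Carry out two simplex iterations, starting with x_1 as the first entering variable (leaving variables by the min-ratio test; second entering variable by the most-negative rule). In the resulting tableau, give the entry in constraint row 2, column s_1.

-3/10

Ratio test on column x_1 — row 1: entry 0 ≤ 0; row 2: 26/5 = 26/5. Minimum is 26/5 at row 2 (s_2 leaves); pivot element 5.
Divide row 2 by 5; eliminate column x_1 from the other rows.
Second iteration: most negative z-row entry is -17/5 in column x_2, so x_2 enters.
Ratio test on column x_2 — row 1: 6/2 = 3; row 2: (26/5)/(3/5) = 26/3. Minimum is 3 at row 1 (s_1 leaves); pivot element 2.
Divide row 1 by 2; eliminate column x_2 from the other rows.
After both pivots, the entry at constraint row 2, column s_1 is -3/10.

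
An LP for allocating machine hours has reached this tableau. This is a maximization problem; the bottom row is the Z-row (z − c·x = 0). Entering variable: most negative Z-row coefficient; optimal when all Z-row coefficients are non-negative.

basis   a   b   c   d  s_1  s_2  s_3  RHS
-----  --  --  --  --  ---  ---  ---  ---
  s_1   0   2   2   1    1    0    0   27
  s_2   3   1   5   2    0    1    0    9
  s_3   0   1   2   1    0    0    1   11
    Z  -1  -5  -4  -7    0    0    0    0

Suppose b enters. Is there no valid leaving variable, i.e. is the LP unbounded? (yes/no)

no

Column b has positive entries in row(s) 1, 2, 3, so the ratio test bounds it — not unbounded.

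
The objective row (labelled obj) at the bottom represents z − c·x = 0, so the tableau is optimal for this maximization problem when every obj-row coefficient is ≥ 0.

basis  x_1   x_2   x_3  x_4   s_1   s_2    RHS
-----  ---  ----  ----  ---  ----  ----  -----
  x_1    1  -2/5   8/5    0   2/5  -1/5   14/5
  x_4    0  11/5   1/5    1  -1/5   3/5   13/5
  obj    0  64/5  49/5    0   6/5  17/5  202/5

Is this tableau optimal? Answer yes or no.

Every obj-row coefficient is ≥ 0, so the tableau is optimal.

yes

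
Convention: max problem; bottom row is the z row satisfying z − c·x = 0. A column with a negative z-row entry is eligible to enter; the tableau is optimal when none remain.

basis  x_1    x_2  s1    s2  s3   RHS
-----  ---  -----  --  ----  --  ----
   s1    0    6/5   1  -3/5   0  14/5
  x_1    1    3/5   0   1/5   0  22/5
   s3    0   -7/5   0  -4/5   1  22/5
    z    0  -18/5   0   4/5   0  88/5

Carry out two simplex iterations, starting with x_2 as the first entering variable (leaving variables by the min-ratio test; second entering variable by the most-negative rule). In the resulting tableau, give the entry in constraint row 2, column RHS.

6

Ratio test on column x_2 — row 1: (14/5)/(6/5) = 7/3; row 2: (22/5)/(3/5) = 22/3; row 3: entry -7/5 ≤ 0. Minimum is 7/3 at row 1 (s1 leaves); pivot element 6/5.
Divide row 1 by 6/5; eliminate column x_2 from the other rows.
Second iteration: most negative z-row entry is -1 in column s2, so s2 enters.
Ratio test on column s2 — row 1: entry -1/2 ≤ 0; row 2: 3/(1/2) = 6; row 3: entry -3/2 ≤ 0. Minimum is 6 at row 2 (x_1 leaves); pivot element 1/2.
Divide row 2 by 1/2; eliminate column s2 from the other rows.
After both pivots, the entry at constraint row 2, column RHS is 6.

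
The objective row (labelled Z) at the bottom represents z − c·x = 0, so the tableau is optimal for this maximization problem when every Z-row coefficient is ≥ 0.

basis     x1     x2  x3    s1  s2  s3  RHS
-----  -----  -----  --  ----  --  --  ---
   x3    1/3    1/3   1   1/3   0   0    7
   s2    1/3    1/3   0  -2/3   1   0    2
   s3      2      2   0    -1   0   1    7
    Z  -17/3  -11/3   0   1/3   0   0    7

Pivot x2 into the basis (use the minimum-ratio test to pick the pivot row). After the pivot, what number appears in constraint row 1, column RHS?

35/6

Ratio test on column x2 — row 1: 7/(1/3) = 21; row 2: 2/(1/3) = 6; row 3: 7/2 = 7/2. Minimum is 7/2 at row 3 (s3 leaves); pivot element 2.
Divide row 3 by 2; eliminate column x2 from the other rows.
Row 1 update in column RHS: 7 − (1/3)·(7/2) = 35/6.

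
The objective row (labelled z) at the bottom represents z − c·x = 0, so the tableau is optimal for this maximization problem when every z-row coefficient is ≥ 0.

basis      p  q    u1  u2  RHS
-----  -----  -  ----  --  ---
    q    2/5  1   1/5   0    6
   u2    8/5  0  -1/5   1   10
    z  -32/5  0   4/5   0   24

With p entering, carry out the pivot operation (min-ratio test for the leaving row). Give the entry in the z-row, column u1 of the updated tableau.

0

Ratio test on column p — row 1: 6/(2/5) = 15; row 2: 10/(8/5) = 25/4. Minimum is 25/4 at row 2 (u2 leaves); pivot element 8/5.
Divide row 2 by 8/5; eliminate column p from the other rows.
z-row update in column u1: 4/5 − (-32/5)·(-1/8) = 0.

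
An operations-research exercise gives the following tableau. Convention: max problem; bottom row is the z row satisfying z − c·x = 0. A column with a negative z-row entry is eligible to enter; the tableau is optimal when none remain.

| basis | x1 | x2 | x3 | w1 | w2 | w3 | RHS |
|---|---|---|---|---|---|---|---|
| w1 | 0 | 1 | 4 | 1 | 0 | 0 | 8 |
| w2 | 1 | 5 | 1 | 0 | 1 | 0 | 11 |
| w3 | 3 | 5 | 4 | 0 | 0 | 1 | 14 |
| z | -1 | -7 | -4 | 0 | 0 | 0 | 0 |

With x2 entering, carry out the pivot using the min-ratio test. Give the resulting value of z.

Ratio test on column x2 — row 1: 8/1 = 8; row 2: 11/5 = 11/5; row 3: 14/5 = 14/5. Minimum is 11/5 at row 2 (w2 leaves); pivot element 5.
Pivot on row 2; the z-row RHS becomes 0 − (-7)·(11/5) = 77/5.

77/5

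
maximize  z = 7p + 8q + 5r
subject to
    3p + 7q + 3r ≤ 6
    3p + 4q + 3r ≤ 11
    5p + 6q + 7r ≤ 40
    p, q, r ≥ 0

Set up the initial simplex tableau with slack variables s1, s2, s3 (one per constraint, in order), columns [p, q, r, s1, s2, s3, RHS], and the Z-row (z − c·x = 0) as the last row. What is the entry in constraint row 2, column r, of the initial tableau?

3

Constraint 2 has coefficient 3 on r.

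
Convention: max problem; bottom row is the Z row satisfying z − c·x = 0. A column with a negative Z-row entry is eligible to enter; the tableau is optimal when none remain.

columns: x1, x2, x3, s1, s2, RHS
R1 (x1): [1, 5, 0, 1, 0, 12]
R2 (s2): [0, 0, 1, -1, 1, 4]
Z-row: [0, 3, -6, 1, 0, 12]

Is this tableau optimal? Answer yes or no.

no

The Z-row has a negative entry -6 in column x3, so it is not optimal.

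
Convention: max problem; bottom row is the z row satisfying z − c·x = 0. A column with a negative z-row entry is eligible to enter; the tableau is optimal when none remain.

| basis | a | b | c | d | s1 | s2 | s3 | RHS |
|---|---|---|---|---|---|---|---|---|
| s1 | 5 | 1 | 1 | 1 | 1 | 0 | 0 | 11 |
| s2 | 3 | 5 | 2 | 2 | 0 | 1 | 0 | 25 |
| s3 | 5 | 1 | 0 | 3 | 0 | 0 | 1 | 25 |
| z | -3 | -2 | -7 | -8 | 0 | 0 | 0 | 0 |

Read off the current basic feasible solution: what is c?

c is not in the basis, so in the current basic feasible solution c = 0.

0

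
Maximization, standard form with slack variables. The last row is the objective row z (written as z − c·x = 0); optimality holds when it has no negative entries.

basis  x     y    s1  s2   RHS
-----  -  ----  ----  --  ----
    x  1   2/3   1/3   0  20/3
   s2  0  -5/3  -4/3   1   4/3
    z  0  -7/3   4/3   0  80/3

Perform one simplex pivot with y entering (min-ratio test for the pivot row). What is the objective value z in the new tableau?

Ratio test on column y — row 1: (20/3)/(2/3) = 10; row 2: entry -5/3 ≤ 0. Minimum is 10 at row 1 (x leaves); pivot element 2/3.
Pivot on row 1; the z-row RHS becomes 80/3 − (-7/3)·10 = 50.

50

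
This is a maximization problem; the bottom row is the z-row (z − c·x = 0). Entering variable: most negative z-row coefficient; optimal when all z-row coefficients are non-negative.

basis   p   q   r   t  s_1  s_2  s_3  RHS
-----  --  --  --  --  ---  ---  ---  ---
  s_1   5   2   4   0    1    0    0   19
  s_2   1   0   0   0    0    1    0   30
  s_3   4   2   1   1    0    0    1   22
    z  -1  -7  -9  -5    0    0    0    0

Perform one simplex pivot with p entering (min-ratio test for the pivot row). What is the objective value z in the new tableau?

Ratio test on column p — row 1: 19/5 = 19/5; row 2: 30/1 = 30; row 3: 22/4 = 11/2. Minimum is 19/5 at row 1 (s_1 leaves); pivot element 5.
Pivot on row 1; the z-row RHS becomes 0 − (-1)·(19/5) = 19/5.

19/5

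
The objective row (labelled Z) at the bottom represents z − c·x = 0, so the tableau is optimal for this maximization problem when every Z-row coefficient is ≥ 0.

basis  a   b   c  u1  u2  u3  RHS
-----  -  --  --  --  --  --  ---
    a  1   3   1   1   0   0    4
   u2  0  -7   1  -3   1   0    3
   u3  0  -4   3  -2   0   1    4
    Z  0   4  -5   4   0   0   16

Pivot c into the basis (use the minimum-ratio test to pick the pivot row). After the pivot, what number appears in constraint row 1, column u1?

5/3

Ratio test on column c — row 1: 4/1 = 4; row 2: 3/1 = 3; row 3: 4/3 = 4/3. Minimum is 4/3 at row 3 (u3 leaves); pivot element 3.
Divide row 3 by 3; eliminate column c from the other rows.
Row 1 update in column u1: 1 − 1·(-2/3) = 5/3.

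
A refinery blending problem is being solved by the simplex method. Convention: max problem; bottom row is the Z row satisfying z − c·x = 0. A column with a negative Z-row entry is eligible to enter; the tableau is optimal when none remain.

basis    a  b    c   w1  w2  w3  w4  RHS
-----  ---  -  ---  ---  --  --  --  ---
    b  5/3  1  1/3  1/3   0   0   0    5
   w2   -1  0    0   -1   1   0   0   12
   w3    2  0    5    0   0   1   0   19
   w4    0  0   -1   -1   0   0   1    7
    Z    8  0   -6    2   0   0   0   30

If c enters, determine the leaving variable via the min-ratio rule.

w3

Column c entries and ratios — b: 5/(1/3) = 15; w2: 0 ≤ 0, skip; w3: 19/5 = 19/5; w4: -1 ≤ 0, skip.
Smallest ratio is 19/5 in the row of w3, so w3 leaves.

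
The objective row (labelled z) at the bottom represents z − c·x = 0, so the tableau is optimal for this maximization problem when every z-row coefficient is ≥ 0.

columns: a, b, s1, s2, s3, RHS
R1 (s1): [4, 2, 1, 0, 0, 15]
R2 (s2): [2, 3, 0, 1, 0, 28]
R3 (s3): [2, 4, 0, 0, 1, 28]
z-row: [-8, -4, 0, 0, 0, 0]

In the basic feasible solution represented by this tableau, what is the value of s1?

s1 is basic (row 1); its value is the RHS of that row, 15.

15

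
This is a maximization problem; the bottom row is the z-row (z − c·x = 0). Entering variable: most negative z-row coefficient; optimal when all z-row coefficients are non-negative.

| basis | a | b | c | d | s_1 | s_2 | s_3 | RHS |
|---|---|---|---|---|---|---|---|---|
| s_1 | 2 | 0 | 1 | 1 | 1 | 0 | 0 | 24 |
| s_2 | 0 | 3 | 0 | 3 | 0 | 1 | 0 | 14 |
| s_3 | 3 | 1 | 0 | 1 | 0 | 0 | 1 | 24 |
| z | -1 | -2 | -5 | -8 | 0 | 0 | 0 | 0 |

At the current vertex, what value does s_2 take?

14

s_2 is basic (row 2); its value is the RHS of that row, 14.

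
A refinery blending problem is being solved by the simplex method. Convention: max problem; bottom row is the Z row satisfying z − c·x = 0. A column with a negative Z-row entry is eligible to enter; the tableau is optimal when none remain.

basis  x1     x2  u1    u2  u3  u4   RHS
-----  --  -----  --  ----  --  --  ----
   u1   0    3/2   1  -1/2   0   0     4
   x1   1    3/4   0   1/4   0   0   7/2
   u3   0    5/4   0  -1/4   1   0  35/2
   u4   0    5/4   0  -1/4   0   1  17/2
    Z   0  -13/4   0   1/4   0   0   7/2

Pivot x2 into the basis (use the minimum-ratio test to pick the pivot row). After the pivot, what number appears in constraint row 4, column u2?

Ratio test on column x2 — row 1: 4/(3/2) = 8/3; row 2: (7/2)/(3/4) = 14/3; row 3: (35/2)/(5/4) = 14; row 4: (17/2)/(5/4) = 34/5. Minimum is 8/3 at row 1 (u1 leaves); pivot element 3/2.
Divide row 1 by 3/2; eliminate column x2 from the other rows.
Row 4 update in column u2: -1/4 − (5/4)·(-1/3) = 1/6.

1/6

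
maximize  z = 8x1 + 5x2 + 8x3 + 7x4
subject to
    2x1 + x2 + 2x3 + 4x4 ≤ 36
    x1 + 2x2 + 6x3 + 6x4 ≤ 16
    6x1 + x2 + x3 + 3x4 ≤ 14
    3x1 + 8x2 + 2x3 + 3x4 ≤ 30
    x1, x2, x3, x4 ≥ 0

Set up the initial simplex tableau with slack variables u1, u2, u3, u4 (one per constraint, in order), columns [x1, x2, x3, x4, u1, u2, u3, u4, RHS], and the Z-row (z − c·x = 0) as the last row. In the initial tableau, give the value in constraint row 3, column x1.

6

Constraint 3 has coefficient 6 on x1.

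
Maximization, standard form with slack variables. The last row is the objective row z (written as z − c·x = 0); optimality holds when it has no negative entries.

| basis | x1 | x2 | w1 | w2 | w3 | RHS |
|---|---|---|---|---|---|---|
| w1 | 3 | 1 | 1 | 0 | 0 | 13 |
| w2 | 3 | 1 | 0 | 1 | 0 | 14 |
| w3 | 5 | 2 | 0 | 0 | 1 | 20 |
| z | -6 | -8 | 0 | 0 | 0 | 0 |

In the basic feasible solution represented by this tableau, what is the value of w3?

20

w3 is basic (row 3); its value is the RHS of that row, 20.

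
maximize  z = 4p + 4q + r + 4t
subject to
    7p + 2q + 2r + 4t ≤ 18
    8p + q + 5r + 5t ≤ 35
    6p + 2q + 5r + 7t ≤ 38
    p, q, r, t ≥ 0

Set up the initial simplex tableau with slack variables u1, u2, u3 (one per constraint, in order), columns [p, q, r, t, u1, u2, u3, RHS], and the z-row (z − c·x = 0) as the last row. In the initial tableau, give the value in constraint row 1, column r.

Constraint 1 has coefficient 2 on r.

2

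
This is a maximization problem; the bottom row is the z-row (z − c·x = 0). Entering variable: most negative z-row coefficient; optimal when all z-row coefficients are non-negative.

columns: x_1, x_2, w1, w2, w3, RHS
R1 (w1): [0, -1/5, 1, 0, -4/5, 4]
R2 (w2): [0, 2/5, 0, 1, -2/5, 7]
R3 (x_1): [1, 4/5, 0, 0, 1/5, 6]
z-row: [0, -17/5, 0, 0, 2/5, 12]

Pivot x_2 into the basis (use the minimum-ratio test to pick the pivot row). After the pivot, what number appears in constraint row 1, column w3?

-3/4

Ratio test on column x_2 — row 1: entry -1/5 ≤ 0; row 2: 7/(2/5) = 35/2; row 3: 6/(4/5) = 15/2. Minimum is 15/2 at row 3 (x_1 leaves); pivot element 4/5.
Divide row 3 by 4/5; eliminate column x_2 from the other rows.
Row 1 update in column w3: -4/5 − (-1/5)·(1/4) = -3/4.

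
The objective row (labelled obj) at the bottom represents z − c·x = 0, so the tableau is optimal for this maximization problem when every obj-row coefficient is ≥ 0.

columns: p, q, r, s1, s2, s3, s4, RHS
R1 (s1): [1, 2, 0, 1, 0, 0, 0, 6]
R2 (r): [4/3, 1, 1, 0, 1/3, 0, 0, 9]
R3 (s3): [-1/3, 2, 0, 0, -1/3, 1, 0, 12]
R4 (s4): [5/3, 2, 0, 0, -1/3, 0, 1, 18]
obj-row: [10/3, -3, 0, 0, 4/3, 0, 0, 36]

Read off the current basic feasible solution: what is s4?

18

s4 is basic (row 4); its value is the RHS of that row, 18.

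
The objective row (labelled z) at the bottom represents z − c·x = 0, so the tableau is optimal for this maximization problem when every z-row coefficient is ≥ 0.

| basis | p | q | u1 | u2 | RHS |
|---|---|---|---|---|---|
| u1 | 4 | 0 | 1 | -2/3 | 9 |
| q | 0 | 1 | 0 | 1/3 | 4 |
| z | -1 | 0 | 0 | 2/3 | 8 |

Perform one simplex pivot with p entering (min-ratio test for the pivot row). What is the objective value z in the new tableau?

41/4

Ratio test on column p — row 1: 9/4 = 9/4; row 2: entry 0 ≤ 0. Minimum is 9/4 at row 1 (u1 leaves); pivot element 4.
Pivot on row 1; the z-row RHS becomes 8 − (-1)·(9/4) = 41/4.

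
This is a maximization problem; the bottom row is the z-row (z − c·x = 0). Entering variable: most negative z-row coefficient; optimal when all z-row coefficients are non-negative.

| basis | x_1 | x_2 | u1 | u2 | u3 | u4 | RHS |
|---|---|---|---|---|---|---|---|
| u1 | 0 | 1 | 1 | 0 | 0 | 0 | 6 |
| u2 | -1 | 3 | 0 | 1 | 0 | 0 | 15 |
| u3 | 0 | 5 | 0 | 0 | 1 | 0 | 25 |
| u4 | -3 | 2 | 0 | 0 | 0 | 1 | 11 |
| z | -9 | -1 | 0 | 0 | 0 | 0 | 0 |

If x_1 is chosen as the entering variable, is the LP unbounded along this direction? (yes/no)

yes

Every constraint-row entry in column x_1 is ≤ 0, so increasing x_1 is unbounded.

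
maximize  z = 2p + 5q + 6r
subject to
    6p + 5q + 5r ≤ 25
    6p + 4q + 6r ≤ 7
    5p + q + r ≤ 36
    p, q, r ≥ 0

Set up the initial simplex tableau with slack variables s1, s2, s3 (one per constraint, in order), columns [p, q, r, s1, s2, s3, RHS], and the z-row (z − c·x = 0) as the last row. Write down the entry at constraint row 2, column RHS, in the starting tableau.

The RHS of constraint 2 is b_2 = 7.

7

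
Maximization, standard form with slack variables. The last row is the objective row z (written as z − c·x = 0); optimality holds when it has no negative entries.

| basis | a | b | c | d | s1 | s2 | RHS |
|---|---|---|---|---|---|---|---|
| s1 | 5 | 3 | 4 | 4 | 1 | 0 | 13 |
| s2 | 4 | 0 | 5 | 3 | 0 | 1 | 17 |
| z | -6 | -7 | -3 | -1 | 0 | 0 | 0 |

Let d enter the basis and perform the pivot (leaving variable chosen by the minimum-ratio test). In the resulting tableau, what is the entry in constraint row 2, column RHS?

Ratio test on column d — row 1: 13/4 = 13/4; row 2: 17/3 = 17/3. Minimum is 13/4 at row 1 (s1 leaves); pivot element 4.
Divide row 1 by 4; eliminate column d from the other rows.
Row 2 update in column RHS: 17 − 3·(13/4) = 29/4.

29/4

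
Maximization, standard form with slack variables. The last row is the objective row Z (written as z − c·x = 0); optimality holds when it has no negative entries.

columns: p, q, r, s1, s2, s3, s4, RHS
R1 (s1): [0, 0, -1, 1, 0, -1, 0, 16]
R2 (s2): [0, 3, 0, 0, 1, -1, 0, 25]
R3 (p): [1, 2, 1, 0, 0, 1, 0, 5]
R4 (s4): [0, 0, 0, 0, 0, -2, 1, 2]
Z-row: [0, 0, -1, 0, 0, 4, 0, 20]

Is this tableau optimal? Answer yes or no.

no

The Z-row has a negative entry -1 in column r, so it is not optimal.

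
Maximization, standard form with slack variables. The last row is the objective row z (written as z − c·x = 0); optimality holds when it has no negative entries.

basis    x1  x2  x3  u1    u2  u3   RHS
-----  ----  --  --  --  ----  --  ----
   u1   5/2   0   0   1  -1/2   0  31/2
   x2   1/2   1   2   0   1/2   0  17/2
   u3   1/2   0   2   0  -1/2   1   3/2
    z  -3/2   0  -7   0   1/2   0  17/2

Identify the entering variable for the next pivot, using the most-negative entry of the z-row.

x3

Negative z-row entries: x1: -3/2, x3: -7.
The most negative is -7 in column x3, so x3 enters.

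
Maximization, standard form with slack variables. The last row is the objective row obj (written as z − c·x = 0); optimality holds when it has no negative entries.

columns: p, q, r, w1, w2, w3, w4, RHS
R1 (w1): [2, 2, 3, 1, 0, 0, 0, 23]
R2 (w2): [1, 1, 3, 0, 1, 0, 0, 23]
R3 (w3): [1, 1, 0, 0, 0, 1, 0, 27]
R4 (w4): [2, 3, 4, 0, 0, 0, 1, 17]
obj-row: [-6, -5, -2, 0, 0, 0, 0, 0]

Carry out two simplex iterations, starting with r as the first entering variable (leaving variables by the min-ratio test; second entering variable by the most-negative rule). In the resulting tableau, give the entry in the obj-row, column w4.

3

Ratio test on column r — row 1: 23/3 = 23/3; row 2: 23/3 = 23/3; row 3: entry 0 ≤ 0; row 4: 17/4 = 17/4. Minimum is 17/4 at row 4 (w4 leaves); pivot element 4.
Divide row 4 by 4; eliminate column r from the other rows.
Second iteration: most negative obj-row entry is -5 in column p, so p enters.
Ratio test on column p — row 1: (41/4)/(1/2) = 41/2; row 2: entry -1/2 ≤ 0; row 3: 27/1 = 27; row 4: (17/4)/(1/2) = 17/2. Minimum is 17/2 at row 4 (r leaves); pivot element 1/2.
Divide row 4 by 1/2; eliminate column p from the other rows.
After both pivots, the entry at the obj-row, column w4 is 3.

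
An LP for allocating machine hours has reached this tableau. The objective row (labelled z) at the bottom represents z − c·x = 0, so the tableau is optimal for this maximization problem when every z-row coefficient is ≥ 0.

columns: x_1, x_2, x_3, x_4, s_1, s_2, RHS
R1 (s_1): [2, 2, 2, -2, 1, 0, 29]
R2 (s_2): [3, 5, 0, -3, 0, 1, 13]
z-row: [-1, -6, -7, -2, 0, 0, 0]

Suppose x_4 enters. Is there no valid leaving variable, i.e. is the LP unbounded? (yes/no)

yes

Every constraint-row entry in column x_4 is ≤ 0, so increasing x_4 is unbounded.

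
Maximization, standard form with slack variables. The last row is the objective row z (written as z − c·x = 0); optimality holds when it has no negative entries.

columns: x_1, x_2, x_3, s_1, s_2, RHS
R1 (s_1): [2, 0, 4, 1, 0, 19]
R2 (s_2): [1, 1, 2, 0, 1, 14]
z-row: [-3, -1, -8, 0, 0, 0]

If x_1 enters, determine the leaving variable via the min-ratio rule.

Column x_1 entries and ratios — s_1: 19/2 = 19/2; s_2: 14/1 = 14.
Smallest ratio is 19/2 in the row of s_1, so s_1 leaves.

s_1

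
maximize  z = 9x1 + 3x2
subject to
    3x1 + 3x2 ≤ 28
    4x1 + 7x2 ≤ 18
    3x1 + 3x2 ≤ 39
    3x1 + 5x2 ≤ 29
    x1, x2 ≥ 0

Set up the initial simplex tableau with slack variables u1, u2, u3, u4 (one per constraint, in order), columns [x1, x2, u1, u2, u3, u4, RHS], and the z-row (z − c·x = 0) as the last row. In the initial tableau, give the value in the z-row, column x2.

The z-row carries the negated objective coefficients: the x2 entry is -3.

-3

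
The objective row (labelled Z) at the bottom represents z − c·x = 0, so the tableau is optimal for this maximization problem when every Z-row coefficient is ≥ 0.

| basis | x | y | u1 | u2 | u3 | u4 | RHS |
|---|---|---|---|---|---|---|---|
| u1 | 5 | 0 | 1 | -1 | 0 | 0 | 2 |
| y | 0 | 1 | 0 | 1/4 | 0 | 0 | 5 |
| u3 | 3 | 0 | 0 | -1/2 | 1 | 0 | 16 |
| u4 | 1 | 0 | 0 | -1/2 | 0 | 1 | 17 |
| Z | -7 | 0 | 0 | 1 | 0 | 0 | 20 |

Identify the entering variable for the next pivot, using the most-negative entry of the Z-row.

Negative Z-row entries: x: -7.
The most negative is -7 in column x, so x enters.

x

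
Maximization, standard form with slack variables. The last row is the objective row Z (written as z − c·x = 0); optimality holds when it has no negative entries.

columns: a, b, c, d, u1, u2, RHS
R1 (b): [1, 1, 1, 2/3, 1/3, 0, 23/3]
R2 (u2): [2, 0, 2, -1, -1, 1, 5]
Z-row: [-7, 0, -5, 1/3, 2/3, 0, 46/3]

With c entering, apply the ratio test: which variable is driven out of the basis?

u2

Column c entries and ratios — b: (23/3)/1 = 23/3; u2: 5/2 = 5/2.
Smallest ratio is 5/2 in the row of u2, so u2 leaves.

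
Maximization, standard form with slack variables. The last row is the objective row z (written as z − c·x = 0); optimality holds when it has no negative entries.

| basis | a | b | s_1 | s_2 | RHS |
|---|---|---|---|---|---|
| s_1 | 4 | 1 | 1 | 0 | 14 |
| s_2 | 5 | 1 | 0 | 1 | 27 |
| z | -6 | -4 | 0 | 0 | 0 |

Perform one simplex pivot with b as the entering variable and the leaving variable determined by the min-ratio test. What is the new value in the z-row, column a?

10

Ratio test on column b — row 1: 14/1 = 14; row 2: 27/1 = 27. Minimum is 14 at row 1 (s_1 leaves); pivot element 1.
Divide row 1 by 1; eliminate column b from the other rows.
z-row update in column a: -6 − (-4)·4 = 10.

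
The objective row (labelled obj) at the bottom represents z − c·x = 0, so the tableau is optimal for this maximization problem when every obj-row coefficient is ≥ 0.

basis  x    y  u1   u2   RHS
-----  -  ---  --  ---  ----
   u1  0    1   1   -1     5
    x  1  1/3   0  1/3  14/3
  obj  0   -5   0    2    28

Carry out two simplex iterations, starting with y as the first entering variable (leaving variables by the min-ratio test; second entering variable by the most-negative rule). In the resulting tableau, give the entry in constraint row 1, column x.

3/2

Ratio test on column y — row 1: 5/1 = 5; row 2: (14/3)/(1/3) = 14. Minimum is 5 at row 1 (u1 leaves); pivot element 1.
Divide row 1 by 1; eliminate column y from the other rows.
Second iteration: most negative obj-row entry is -3 in column u2, so u2 enters.
Ratio test on column u2 — row 1: entry -1 ≤ 0; row 2: 3/(2/3) = 9/2. Minimum is 9/2 at row 2 (x leaves); pivot element 2/3.
Divide row 2 by 2/3; eliminate column u2 from the other rows.
After both pivots, the entry at constraint row 1, column x is 3/2.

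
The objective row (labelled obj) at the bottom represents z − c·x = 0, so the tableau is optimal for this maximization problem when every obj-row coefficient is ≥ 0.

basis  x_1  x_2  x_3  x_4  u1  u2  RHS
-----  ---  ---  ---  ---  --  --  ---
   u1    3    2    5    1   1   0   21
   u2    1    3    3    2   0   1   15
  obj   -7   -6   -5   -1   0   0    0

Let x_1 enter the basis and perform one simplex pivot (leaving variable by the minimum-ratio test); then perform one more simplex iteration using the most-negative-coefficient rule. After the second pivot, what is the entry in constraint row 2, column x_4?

Ratio test on column x_1 — row 1: 21/3 = 7; row 2: 15/1 = 15. Minimum is 7 at row 1 (u1 leaves); pivot element 3.
Divide row 1 by 3; eliminate column x_1 from the other rows.
Second iteration: most negative obj-row entry is -4/3 in column x_2, so x_2 enters.
Ratio test on column x_2 — row 1: 7/(2/3) = 21/2; row 2: 8/(7/3) = 24/7. Minimum is 24/7 at row 2 (u2 leaves); pivot element 7/3.
Divide row 2 by 7/3; eliminate column x_2 from the other rows.
After both pivots, the entry at constraint row 2, column x_4 is 5/7.

5/7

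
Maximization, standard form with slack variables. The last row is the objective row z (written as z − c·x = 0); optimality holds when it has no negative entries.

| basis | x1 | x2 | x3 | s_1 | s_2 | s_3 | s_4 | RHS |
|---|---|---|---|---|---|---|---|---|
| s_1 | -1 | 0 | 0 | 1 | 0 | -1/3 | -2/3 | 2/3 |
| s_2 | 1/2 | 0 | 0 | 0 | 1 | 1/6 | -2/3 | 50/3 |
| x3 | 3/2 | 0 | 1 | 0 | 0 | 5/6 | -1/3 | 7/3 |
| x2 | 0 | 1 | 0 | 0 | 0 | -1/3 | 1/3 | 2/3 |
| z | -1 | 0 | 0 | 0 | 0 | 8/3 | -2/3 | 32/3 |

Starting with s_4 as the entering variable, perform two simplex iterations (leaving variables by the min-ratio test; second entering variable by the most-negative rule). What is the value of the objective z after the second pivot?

Ratio test on column s_4 — row 1: entry -2/3 ≤ 0; row 2: entry -2/3 ≤ 0; row 3: entry -1/3 ≤ 0; row 4: (2/3)/(1/3) = 2. Minimum is 2 at row 4 (x2 leaves); pivot element 1/3.
Pivot on row 4; the z-row RHS becomes 32/3 − (-2/3)·2 = 12.
Next entering variable (most negative z-row entry -1): x1.
Ratio test on column x1 — row 1: entry -1 ≤ 0; row 2: 18/(1/2) = 36; row 3: 3/(3/2) = 2; row 4: entry 0 ≤ 0. Minimum is 2 at row 3 (x3 leaves); pivot element 3/2.
After the second pivot the z-row RHS is 12 − (-1)·2 = 14.

14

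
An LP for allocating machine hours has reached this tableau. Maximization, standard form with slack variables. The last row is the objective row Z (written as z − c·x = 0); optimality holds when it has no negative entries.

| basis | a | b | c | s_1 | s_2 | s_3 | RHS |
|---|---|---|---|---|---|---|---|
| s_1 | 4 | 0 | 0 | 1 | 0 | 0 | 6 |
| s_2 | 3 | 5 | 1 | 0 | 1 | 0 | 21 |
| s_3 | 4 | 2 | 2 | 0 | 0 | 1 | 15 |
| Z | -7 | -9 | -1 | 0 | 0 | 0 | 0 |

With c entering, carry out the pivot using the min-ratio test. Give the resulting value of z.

Ratio test on column c — row 1: entry 0 ≤ 0; row 2: 21/1 = 21; row 3: 15/2 = 15/2. Minimum is 15/2 at row 3 (s_3 leaves); pivot element 2.
Pivot on row 3; the Z-row RHS becomes 0 − (-1)·(15/2) = 15/2.

15/2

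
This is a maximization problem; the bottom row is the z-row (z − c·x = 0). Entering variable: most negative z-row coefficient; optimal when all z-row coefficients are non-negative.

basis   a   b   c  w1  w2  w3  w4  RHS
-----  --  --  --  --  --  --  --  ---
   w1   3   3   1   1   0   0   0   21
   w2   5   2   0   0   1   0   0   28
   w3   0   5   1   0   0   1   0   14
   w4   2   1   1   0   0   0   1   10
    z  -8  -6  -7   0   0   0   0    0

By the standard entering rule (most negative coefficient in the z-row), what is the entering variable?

Negative z-row entries: a: -8, b: -6, c: -7.
The most negative is -8 in column a, so a enters.

a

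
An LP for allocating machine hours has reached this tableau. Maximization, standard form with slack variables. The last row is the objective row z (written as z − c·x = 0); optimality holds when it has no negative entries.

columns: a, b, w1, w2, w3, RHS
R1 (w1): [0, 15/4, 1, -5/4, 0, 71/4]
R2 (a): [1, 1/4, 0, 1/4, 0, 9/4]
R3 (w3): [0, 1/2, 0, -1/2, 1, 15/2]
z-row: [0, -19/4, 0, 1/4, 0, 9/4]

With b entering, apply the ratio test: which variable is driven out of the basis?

w1

Column b entries and ratios — w1: (71/4)/(15/4) = 71/15; a: (9/4)/(1/4) = 9; w3: (15/2)/(1/2) = 15.
Smallest ratio is 71/15 in the row of w1, so w1 leaves.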